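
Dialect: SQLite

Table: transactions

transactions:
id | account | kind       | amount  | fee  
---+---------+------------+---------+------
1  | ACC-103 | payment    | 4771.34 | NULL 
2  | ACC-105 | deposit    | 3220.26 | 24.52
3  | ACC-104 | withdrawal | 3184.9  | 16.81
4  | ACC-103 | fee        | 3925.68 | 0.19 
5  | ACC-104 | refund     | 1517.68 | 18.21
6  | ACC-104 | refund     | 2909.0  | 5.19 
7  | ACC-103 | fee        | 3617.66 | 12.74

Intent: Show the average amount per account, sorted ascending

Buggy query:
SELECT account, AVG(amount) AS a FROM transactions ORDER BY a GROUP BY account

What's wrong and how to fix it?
Bug: ORDER BY appears before GROUP BY; SQL clause order requires GROUP BY first

Fix: Reorder: SELECT … FROM … GROUP BY … ORDER BY …

Corrected query:
SELECT account, AVG(amount) AS a FROM transactions GROUP BY account ORDER BY a

Result:
account | a          
--------+------------
ACC-104 | 2537.193333
ACC-105 | 3220.26    
ACC-103 | 4104.893333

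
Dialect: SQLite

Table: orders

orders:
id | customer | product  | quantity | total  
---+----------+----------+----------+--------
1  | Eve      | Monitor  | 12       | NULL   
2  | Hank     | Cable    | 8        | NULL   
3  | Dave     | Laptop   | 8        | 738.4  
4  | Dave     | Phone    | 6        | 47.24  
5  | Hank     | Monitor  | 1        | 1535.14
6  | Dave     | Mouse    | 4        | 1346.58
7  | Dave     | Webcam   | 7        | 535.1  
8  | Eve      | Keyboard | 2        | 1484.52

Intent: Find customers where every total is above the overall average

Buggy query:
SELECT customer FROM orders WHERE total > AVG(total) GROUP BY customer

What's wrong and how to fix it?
Bug: AVG() is an aggregate; it can't sit directly in WHERE

Fix: Use a subquery for AVG and a HAVING MIN(...) filter so the condition holds for every row in the group

Corrected query:
SELECT customer FROM orders GROUP BY customer HAVING MIN(total) > (SELECT AVG(total) FROM orders)

Result:
customer
--------
Eve     
Hank    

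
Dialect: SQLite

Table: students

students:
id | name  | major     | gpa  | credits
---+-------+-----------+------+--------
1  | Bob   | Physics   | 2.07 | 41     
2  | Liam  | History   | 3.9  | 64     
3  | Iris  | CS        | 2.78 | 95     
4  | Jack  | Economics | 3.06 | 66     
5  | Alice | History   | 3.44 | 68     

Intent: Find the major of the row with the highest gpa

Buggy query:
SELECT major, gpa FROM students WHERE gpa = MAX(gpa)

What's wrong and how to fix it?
Bug: MAX(gpa) is an aggregate and cannot be used directly in WHERE

Fix: Use a subquery: WHERE gpa = (SELECT MAX(gpa) FROM students)

Corrected query:
SELECT major, gpa FROM students WHERE gpa = (SELECT MAX(gpa) FROM students)

Result:
major   | gpa
--------+----
History | 3.9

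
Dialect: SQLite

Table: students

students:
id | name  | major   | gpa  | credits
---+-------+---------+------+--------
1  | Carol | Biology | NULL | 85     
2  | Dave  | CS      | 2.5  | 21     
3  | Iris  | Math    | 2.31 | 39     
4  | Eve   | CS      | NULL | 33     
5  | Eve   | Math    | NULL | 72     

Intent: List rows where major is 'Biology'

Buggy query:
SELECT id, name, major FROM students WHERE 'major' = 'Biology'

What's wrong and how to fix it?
Bug: 'major' in single quotes is a string literal, not the column; the comparison is literal-vs-literal and never true

Fix: Reference the column as major without single quotes

Corrected query:
SELECT id, name, major FROM students WHERE major = 'Biology'

Result:
id | name  | major  
---+-------+--------
1  | Carol | Biology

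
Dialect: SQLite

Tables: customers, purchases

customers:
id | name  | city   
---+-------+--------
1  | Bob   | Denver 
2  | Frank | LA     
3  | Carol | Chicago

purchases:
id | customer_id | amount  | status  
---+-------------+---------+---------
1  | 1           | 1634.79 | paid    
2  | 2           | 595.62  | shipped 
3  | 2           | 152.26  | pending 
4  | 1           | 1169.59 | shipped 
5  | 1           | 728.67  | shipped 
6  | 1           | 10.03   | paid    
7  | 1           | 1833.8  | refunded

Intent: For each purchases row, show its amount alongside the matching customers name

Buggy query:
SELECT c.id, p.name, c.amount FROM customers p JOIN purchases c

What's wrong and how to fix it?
Bug: JOIN with no ON clause produces a cartesian product; every purchases row pairs with every customers row

Fix: Specify the join condition linking the foreign key to the parent id

Corrected query:
SELECT c.id, p.name, c.amount FROM customers p JOIN purchases c ON c.customer_id = p.id

Result:
id | name  | amount 
---+-------+--------
1  | Bob   | 1634.79
2  | Frank | 595.62 
3  | Frank | 152.26 
4  | Bob   | 1169.59
5  | Bob   | 728.67 
6  | Bob   | 10.03  
7  | Bob   | 1833.8 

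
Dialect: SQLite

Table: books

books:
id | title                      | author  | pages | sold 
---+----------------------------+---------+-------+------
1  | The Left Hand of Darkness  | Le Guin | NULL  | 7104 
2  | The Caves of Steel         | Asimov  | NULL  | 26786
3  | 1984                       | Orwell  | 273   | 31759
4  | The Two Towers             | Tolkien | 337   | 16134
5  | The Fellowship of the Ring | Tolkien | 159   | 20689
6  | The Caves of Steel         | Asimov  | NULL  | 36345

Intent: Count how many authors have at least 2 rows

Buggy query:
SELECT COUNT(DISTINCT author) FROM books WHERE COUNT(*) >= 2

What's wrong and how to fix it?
Bug: WHERE filters individual rows, not groups, so a group-level COUNT is invalid there

Fix: Group first with HAVING COUNT(*) >= 2, then COUNT the resulting groups

Corrected query:
SELECT COUNT(*) FROM (SELECT author FROM books GROUP BY author HAVING COUNT(*) >= 2)

Result:
COUNT(*)
--------
2       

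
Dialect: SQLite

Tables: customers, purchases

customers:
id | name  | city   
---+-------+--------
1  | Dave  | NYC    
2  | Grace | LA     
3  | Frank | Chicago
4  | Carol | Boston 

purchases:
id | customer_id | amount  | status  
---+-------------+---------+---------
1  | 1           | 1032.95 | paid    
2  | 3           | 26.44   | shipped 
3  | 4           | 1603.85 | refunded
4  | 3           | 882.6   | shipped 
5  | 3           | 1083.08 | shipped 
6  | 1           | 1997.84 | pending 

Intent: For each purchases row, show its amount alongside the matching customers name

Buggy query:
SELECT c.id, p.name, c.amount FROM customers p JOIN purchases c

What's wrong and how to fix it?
Bug: JOIN with no ON clause produces a cartesian product; every purchases row pairs with every customers row

Fix: Add ON c.customer_id = p.id to the JOIN

Corrected query:
SELECT c.id, p.name, c.amount FROM customers p JOIN purchases c ON c.customer_id = p.id

Result:
id | name  | amount 
---+-------+--------
1  | Dave  | 1032.95
2  | Frank | 26.44  
3  | Carol | 1603.85
4  | Frank | 882.6  
5  | Frank | 1083.08
6  | Dave  | 1997.84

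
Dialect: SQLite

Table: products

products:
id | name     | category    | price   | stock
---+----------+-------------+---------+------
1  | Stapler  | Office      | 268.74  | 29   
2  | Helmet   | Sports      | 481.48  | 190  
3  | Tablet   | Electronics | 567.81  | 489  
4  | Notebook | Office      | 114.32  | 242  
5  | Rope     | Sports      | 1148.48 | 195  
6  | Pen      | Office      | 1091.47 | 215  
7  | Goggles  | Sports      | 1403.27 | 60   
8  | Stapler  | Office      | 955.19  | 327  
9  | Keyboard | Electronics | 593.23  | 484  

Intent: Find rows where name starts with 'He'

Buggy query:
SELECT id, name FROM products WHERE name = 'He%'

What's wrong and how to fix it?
Bug: Wildcards only work with LIKE; '=' treats '%' as a literal character

Fix: Use LIKE for wildcard pattern matching

Corrected query:
SELECT id, name FROM products WHERE name LIKE 'He%'

Result:
id | name  
---+-------
2  | Helmet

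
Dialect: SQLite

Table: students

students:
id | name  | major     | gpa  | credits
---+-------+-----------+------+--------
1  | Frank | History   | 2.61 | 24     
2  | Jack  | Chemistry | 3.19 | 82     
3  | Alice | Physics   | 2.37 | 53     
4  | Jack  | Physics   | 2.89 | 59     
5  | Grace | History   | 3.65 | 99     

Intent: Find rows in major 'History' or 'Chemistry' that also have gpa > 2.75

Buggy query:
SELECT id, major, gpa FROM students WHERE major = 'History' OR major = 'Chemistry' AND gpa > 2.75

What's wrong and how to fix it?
Bug: Without parentheses, AND is evaluated before OR, so the gpa filter only applies to the 'Chemistry' branch

Fix: Add parentheses around the OR so the AND applies to both alternatives

Corrected query:
SELECT id, major, gpa FROM students WHERE (major = 'History' OR major = 'Chemistry') AND gpa > 2.75

Result:
id | major     | gpa 
---+-----------+-----
2  | Chemistry | 3.19
5  | History   | 3.65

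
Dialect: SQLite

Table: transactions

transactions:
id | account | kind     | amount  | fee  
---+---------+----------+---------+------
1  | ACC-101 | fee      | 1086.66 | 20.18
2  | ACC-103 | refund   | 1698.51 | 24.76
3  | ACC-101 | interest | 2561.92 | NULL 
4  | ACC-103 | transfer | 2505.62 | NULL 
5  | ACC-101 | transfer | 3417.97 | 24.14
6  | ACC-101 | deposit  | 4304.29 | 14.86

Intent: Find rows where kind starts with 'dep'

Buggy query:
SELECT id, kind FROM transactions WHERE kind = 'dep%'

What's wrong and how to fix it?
Bug: Wildcards only work with LIKE; '=' treats '%' as a literal character

Fix: Replace '=' with LIKE so 'dep%' is treated as a pattern

Corrected query:
SELECT id, kind FROM transactions WHERE kind LIKE 'dep%'

Result:
id | kind   
---+--------
6  | deposit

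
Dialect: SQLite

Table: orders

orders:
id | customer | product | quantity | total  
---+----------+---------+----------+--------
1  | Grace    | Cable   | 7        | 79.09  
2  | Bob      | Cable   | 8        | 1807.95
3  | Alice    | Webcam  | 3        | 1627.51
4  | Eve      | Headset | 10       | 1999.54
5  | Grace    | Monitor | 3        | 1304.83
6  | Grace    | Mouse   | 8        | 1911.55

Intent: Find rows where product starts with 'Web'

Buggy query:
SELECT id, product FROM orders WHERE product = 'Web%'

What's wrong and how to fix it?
Bug: Wildcards only work with LIKE; '=' treats '%' as a literal character

Fix: Use LIKE for wildcard pattern matching

Corrected query:
SELECT id, product FROM orders WHERE product LIKE 'Web%'

Result:
id | product
---+--------
3  | Webcam 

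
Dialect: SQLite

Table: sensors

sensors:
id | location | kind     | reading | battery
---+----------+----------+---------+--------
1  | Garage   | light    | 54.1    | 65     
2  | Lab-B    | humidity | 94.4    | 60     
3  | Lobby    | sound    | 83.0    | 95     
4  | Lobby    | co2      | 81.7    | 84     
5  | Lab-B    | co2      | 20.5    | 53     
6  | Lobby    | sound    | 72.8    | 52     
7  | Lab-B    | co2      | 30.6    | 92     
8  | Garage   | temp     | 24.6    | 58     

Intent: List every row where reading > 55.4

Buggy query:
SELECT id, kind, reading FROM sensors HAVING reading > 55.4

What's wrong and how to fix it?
Bug: This is a non-aggregate query (no GROUP BY, no aggregates), so in SQLite the HAVING clause is invalid here; a row-level condition belongs in WHERE

Fix: Use WHERE for row-level filtering

Corrected query:
SELECT id, kind, reading FROM sensors WHERE reading > 55.4

Result:
id | kind     | reading
---+----------+--------
2  | humidity | 94.4   
3  | sound    | 83     
4  | co2      | 81.7   
6  | sound    | 72.8   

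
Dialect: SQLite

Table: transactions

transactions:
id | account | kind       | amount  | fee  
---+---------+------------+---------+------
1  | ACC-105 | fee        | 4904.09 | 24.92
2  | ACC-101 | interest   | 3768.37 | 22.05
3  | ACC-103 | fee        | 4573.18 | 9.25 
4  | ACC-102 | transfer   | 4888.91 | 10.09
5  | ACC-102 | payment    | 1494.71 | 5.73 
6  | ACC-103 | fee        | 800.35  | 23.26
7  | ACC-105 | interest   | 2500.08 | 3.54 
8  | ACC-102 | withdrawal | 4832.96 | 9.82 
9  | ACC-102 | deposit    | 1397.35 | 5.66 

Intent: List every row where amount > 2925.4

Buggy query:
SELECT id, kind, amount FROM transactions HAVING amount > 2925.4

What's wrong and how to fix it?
Bug: HAVING filters the output of aggregation, but this query has no GROUP BY and no aggregate functions, so SQLite rejects it (HAVING clause on a non-aggregate query); the condition here is per row

Fix: Use WHERE for row-level filtering

Corrected query:
SELECT id, kind, amount FROM transactions WHERE amount > 2925.4

Result:
id | kind       | amount 
---+------------+--------
1  | fee        | 4904.09
2  | interest   | 3768.37
3  | fee        | 4573.18
4  | transfer   | 4888.91
8  | withdrawal | 4832.96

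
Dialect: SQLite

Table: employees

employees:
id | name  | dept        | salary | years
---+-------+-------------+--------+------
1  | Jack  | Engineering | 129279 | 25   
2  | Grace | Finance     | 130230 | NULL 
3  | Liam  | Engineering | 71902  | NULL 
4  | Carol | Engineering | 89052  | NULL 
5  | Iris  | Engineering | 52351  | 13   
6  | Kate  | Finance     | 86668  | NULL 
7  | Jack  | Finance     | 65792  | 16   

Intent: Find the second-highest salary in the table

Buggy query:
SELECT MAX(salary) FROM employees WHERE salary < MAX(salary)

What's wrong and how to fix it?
Bug: The inner MAX is an aggregate inside WHERE, which is not allowed

Fix: Put the inner MAX in a scalar subquery

Corrected query:
SELECT MAX(salary) FROM employees WHERE salary < (SELECT MAX(salary) FROM employees)

Result:
MAX(salary)
-----------
129279     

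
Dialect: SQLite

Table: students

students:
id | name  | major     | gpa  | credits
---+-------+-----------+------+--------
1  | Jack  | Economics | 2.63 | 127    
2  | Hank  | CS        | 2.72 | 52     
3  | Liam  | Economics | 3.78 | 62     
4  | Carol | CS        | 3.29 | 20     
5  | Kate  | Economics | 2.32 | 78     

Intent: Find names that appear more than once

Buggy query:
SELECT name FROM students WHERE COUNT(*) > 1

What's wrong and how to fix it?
Bug: COUNT(*) is an aggregate and cannot be used in WHERE

Fix: GROUP BY name, then filter groups with HAVING COUNT(*) > 1

Corrected query:
SELECT name FROM students GROUP BY name HAVING COUNT(*) > 1

Result:
(no rows)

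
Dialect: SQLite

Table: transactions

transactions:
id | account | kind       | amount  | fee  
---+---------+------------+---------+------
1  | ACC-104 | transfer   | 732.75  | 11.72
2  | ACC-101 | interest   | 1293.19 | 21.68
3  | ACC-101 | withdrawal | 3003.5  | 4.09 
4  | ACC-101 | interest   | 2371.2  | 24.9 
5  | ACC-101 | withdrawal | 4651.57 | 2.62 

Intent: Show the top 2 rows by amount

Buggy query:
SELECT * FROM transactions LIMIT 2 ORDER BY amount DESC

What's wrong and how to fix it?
Bug: ORDER BY cannot follow LIMIT; LIMIT is the final clause

Fix: Sort with ORDER BY, then apply LIMIT

Corrected query:
SELECT * FROM transactions ORDER BY amount DESC LIMIT 2

Result:
id | account | kind       | amount  | fee 
---+---------+------------+---------+-----
5  | ACC-101 | withdrawal | 4651.57 | 2.62
3  | ACC-101 | withdrawal | 3003.5  | 4.09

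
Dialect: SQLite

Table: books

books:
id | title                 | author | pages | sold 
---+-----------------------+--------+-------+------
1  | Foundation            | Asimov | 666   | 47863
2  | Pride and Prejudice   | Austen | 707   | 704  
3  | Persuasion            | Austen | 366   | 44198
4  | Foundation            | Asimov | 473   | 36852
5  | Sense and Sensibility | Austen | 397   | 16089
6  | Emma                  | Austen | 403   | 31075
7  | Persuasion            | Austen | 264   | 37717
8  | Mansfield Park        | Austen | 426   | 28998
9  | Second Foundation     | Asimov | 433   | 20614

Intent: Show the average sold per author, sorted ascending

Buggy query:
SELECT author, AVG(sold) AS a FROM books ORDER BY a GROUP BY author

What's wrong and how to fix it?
Bug: GROUP BY must precede ORDER BY

Fix: Reorder: SELECT … FROM … GROUP BY … ORDER BY …

Corrected query:
SELECT author, AVG(sold) AS a FROM books GROUP BY author ORDER BY a

Result:
author | a           
-------+-------------
Austen | 26463.5     
Asimov | 35109.666667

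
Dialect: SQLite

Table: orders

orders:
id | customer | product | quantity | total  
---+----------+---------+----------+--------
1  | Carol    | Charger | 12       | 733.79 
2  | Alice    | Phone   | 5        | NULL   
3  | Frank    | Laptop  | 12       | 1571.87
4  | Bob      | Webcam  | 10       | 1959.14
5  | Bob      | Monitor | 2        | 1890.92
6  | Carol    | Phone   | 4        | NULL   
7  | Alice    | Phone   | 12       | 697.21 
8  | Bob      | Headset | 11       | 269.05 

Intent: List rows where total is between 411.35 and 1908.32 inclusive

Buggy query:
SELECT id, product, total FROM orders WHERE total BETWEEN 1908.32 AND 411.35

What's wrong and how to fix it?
Bug: The bounds are reversed; BETWEEN a AND b requires a <= b to match anything

Fix: Swap the bounds so the smaller value comes first

Corrected query:
SELECT id, product, total FROM orders WHERE total BETWEEN 411.35 AND 1908.32

Result:
id | product | total  
---+---------+--------
1  | Charger | 733.79 
3  | Laptop  | 1571.87
5  | Monitor | 1890.92
7  | Phone   | 697.21 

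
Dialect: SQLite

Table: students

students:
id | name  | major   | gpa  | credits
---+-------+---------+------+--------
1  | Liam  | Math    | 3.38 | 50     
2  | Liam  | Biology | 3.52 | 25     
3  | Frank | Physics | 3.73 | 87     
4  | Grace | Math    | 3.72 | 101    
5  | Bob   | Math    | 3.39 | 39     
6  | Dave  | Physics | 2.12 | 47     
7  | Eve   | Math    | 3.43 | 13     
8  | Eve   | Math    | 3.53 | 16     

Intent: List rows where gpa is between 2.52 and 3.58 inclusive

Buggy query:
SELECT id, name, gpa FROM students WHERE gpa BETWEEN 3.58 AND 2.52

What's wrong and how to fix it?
Bug: BETWEEN expects the lower bound first; with 3.58 AND 2.52 the range is empty

Fix: Swap the bounds so the smaller value comes first

Corrected query:
SELECT id, name, gpa FROM students WHERE gpa BETWEEN 2.52 AND 3.58

Result:
id | name | gpa 
---+------+-----
1  | Liam | 3.38
2  | Liam | 3.52
5  | Bob  | 3.39
7  | Eve  | 3.43
8  | Eve  | 3.53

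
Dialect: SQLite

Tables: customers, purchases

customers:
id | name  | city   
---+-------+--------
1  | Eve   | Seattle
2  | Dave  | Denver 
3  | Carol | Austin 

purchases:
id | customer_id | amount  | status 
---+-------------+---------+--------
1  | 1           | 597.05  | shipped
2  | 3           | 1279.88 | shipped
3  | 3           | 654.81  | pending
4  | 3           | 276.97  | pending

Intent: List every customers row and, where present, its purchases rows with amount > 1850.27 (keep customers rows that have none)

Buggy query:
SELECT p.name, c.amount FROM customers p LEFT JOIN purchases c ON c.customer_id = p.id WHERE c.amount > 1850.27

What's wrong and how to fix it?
Bug: Filtering c.amount in WHERE discards the NULL rows produced by LEFT JOIN, turning it into an inner join

Fix: Put 'c.amount > 1850.27' in the JOIN's ON clause instead of WHERE

Corrected query:
SELECT p.name, c.amount FROM customers p LEFT JOIN purchases c ON c.customer_id = p.id AND c.amount > 1850.27

Result:
name  | amount
------+-------
Eve   | NULL  
Dave  | NULL  
Carol | NULL  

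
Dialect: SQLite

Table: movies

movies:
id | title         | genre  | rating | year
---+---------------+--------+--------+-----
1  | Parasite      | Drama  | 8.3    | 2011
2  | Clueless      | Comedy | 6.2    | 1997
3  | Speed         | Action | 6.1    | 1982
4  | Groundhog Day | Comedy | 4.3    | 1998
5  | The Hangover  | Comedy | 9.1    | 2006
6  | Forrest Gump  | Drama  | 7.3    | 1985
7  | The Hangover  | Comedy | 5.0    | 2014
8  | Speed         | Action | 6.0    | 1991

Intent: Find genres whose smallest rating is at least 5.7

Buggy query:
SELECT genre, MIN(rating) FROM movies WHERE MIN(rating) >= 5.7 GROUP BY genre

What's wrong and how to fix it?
Bug: MIN() in WHERE is a misuse of aggregate

Fix: Replace WHERE with HAVING after the GROUP BY

Corrected query:
SELECT genre, MIN(rating) FROM movies GROUP BY genre HAVING MIN(rating) >= 5.7

Result:
genre  | MIN(rating)
-------+------------
Action | 6          
Drama  | 7.3        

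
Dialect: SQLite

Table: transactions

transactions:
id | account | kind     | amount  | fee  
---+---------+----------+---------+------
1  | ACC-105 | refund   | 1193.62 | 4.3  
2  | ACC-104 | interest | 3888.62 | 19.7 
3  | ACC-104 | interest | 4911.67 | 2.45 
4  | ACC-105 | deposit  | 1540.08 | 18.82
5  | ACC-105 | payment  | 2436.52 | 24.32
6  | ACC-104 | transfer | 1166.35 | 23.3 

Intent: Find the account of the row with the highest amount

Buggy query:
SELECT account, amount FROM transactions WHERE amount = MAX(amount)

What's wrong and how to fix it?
Bug: MAX(amount) is an aggregate and cannot be used directly in WHERE

Fix: Wrap MAX in a scalar subquery so WHERE compares against a single value

Corrected query:
SELECT account, amount FROM transactions WHERE amount = (SELECT MAX(amount) FROM transactions)

Result:
account | amount 
--------+--------
ACC-104 | 4911.67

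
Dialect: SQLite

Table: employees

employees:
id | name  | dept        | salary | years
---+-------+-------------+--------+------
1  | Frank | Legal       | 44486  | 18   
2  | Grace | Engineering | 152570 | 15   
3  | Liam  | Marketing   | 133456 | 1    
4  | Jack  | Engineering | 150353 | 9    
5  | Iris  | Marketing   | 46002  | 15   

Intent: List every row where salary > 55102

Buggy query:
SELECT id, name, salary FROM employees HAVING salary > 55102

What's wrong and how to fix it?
Bug: This is a non-aggregate query (no GROUP BY, no aggregates), so in SQLite the HAVING clause is invalid here; a row-level condition belongs in WHERE

Fix: Use WHERE for row-level filtering

Corrected query:
SELECT id, name, salary FROM employees WHERE salary > 55102

Result:
id | name  | salary
---+-------+-------
2  | Grace | 152570
3  | Liam  | 133456
4  | Jack  | 150353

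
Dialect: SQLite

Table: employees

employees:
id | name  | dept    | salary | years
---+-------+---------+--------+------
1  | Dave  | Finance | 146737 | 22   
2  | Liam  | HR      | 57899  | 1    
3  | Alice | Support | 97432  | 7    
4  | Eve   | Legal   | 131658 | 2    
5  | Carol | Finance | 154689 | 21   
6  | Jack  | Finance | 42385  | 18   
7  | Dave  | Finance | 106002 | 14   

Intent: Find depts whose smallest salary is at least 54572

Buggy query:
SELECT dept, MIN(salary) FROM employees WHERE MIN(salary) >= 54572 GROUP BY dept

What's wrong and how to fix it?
Bug: Aggregates like MIN are computed per group after WHERE runs

Fix: Replace WHERE with HAVING after the GROUP BY

Corrected query:
SELECT dept, MIN(salary) FROM employees GROUP BY dept HAVING MIN(salary) >= 54572

Result:
dept    | MIN(salary)
--------+------------
HR      | 57899      
Legal   | 131658     
Support | 97432      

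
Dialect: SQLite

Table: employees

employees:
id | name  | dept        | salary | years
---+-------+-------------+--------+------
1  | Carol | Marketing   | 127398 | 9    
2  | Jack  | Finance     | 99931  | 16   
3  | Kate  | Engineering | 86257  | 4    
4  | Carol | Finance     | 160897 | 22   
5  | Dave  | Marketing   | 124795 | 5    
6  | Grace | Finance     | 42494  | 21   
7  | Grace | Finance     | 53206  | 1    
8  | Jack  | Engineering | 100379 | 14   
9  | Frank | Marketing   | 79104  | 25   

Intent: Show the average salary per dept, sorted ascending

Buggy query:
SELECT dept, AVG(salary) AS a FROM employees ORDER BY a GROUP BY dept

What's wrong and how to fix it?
Bug: ORDER BY appears before GROUP BY; SQL clause order requires GROUP BY first

Fix: Move ORDER BY to the end, after GROUP BY

Corrected query:
SELECT dept, AVG(salary) AS a FROM employees GROUP BY dept ORDER BY a

Result:
dept        | a            
------------+--------------
Finance     | 89132        
Engineering | 93318        
Marketing   | 110432.333333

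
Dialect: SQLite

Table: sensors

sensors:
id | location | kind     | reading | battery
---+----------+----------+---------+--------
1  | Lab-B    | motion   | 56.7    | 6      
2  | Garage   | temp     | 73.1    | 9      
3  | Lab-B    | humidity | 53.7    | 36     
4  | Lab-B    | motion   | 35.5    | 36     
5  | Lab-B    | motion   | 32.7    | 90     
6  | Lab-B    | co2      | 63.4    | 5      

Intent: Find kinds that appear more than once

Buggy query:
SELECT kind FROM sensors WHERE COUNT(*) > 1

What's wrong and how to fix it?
Bug: COUNT(*) is an aggregate and cannot be used in WHERE

Fix: GROUP BY kind, then filter groups with HAVING COUNT(*) > 1

Corrected query:
SELECT kind FROM sensors GROUP BY kind HAVING COUNT(*) > 1

Result:
kind  
------
motion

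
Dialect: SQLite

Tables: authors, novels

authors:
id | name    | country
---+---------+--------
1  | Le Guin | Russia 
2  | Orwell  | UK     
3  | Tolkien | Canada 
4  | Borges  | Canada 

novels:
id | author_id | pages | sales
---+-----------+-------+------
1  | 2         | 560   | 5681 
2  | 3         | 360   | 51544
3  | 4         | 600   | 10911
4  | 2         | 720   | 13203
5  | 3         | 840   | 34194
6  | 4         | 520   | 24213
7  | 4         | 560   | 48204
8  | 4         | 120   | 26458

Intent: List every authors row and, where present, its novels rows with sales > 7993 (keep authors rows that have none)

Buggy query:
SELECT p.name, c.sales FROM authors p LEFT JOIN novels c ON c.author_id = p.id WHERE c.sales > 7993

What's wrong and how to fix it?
Bug: Filtering c.sales in WHERE discards the NULL rows produced by LEFT JOIN, turning it into an inner join

Fix: Put 'c.sales > 7993' in the JOIN's ON clause instead of WHERE

Corrected query:
SELECT p.name, c.sales FROM authors p LEFT JOIN novels c ON c.author_id = p.id AND c.sales > 7993

Result:
name    | sales
--------+------
Le Guin | NULL 
Orwell  | 13203
Tolkien | 34194
Tolkien | 51544
Borges  | 10911
Borges  | 24213
Borges  | 26458
Borges  | 48204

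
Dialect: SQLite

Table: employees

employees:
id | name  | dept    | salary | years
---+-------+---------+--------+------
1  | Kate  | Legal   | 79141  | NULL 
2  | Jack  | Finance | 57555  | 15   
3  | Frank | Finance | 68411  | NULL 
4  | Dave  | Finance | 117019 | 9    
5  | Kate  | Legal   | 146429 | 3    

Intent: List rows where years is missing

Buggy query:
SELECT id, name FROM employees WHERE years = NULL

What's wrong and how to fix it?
Bug: '= NULL' is always unknown in SQL three-valued logic, so no rows match

Fix: Use IS NULL to test for NULL

Corrected query:
SELECT id, name FROM employees WHERE years IS NULL

Result:
id | name 
---+------
1  | Kate 
3  | Frank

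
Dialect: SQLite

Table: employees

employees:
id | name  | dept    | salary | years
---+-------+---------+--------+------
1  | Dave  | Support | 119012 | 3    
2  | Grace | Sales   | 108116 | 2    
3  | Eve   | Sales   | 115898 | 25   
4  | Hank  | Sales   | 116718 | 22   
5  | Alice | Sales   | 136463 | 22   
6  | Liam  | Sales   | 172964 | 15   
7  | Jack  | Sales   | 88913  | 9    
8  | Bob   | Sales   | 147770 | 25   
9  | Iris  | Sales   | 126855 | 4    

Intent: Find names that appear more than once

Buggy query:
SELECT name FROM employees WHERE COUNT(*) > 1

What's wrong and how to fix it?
Bug: COUNT(*) is an aggregate and cannot be used in WHERE

Fix: Group first, then use HAVING for the count condition

Corrected query:
SELECT name FROM employees GROUP BY name HAVING COUNT(*) > 1

Result:
(no rows)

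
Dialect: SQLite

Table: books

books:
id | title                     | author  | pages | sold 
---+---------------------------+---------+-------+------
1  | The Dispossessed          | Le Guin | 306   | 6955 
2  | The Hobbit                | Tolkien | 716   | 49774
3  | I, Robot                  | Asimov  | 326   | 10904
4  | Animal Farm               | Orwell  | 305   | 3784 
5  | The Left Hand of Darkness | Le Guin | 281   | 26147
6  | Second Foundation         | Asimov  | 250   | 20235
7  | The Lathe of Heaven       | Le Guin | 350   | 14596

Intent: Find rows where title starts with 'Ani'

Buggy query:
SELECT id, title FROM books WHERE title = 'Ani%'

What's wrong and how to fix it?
Bug: '=' compares the literal string including the % character; pattern matching needs LIKE

Fix: Replace '=' with LIKE so 'Ani%' is treated as a pattern

Corrected query:
SELECT id, title FROM books WHERE title LIKE 'Ani%'

Result:
id | title      
---+------------
4  | Animal Farm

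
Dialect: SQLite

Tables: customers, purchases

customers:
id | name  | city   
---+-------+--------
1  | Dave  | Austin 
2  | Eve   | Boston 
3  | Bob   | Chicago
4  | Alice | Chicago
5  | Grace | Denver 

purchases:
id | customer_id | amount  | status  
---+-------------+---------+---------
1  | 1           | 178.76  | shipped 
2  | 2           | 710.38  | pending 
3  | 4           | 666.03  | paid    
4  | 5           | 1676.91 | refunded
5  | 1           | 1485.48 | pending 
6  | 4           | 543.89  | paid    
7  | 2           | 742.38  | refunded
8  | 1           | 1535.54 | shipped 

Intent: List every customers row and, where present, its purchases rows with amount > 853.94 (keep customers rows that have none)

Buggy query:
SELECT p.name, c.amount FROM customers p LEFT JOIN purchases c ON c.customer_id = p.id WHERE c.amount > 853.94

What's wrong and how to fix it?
Bug: A WHERE condition on the right-hand table after LEFT JOIN drops unmatched parents

Fix: Put 'c.amount > 853.94' in the JOIN's ON clause instead of WHERE

Corrected query:
SELECT p.name, c.amount FROM customers p LEFT JOIN purchases c ON c.customer_id = p.id AND c.amount > 853.94

Result:
name  | amount 
------+--------
Dave  | 1485.48
Dave  | 1535.54
Eve   | NULL   
Bob   | NULL   
Alice | NULL   
Grace | 1676.91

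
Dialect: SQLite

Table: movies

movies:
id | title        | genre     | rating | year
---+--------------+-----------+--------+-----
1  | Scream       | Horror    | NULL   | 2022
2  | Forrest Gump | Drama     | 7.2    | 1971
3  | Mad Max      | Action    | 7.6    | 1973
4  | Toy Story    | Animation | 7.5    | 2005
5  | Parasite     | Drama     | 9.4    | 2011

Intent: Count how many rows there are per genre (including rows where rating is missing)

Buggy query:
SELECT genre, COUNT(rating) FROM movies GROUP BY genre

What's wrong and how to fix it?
Bug: COUNT(rating) skips NULLs, so groups with missing rating are undercounted

Fix: Replace COUNT(rating) with COUNT(*)

Corrected query:
SELECT genre, COUNT(*) FROM movies GROUP BY genre

Result:
genre     | COUNT(*)
----------+---------
Action    | 1       
Animation | 1       
Drama     | 2       
Horror    | 1       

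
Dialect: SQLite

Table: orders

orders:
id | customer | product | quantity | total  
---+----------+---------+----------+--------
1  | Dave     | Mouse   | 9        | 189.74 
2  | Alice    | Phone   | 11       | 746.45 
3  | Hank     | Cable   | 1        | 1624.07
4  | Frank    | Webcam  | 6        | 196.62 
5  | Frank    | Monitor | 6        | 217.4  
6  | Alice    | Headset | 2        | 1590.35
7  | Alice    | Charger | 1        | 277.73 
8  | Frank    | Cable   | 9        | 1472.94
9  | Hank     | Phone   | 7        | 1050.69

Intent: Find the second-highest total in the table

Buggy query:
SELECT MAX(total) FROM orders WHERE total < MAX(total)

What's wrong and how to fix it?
Bug: MAX(total) on the right of the comparison is an aggregate-in-WHERE error

Fix: Compute the overall MAX in a subquery, then take MAX of rows below it

Corrected query:
SELECT MAX(total) FROM orders WHERE total < (SELECT MAX(total) FROM orders)

Result:
MAX(total)
----------
1590.35   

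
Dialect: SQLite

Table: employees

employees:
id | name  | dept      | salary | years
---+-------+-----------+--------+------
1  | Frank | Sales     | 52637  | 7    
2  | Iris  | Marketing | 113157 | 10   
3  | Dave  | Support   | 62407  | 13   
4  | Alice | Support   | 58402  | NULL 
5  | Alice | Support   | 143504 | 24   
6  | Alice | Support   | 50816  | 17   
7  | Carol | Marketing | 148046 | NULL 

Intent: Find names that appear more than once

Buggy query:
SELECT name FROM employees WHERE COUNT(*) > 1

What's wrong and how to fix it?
Bug: WHERE can't reference COUNT(*); aggregates are computed after WHERE

Fix: Group first, then use HAVING for the count condition

Corrected query:
SELECT name FROM employees GROUP BY name HAVING COUNT(*) > 1

Result:
name 
-----
Alice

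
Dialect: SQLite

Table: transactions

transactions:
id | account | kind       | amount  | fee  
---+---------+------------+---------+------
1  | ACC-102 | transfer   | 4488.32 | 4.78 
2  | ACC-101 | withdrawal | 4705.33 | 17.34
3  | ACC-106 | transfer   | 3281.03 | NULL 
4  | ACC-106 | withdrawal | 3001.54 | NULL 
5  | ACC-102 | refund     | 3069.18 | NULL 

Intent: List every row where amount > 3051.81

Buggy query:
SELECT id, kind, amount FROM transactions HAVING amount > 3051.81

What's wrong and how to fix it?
Bug: This is a non-aggregate query (no GROUP BY, no aggregates), so in SQLite the HAVING clause is invalid here; a row-level condition belongs in WHERE

Fix: Replace HAVING with WHERE since the condition applies to individual rows

Corrected query:
SELECT id, kind, amount FROM transactions WHERE amount > 3051.81

Result:
id | kind       | amount 
---+------------+--------
1  | transfer   | 4488.32
2  | withdrawal | 4705.33
3  | transfer   | 3281.03
5  | refund     | 3069.18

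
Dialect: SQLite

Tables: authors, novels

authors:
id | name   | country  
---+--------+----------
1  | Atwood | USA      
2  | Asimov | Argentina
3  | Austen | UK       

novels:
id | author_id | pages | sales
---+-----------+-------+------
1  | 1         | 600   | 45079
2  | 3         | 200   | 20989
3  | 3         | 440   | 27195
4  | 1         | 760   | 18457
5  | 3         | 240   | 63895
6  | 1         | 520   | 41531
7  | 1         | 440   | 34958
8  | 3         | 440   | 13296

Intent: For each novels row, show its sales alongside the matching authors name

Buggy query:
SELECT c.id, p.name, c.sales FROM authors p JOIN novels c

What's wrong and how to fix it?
Bug: Missing join condition: each novels row is matched to all authors rows instead of just its own

Fix: Specify the join condition linking the foreign key to the parent id

Corrected query:
SELECT c.id, p.name, c.sales FROM authors p JOIN novels c ON c.author_id = p.id

Result:
id | name   | sales
---+--------+------
1  | Atwood | 45079
2  | Austen | 20989
3  | Austen | 27195
4  | Atwood | 18457
5  | Austen | 63895
6  | Atwood | 41531
7  | Atwood | 34958
8  | Austen | 13296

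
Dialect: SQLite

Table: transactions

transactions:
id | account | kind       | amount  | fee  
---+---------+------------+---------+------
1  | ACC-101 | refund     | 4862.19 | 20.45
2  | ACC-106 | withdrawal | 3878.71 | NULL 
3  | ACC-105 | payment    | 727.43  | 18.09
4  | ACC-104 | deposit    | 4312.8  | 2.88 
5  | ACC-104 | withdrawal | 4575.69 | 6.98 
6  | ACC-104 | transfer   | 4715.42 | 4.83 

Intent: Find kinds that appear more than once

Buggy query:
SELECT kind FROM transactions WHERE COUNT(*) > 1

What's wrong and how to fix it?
Bug: COUNT(*) is an aggregate and cannot be used in WHERE

Fix: Group first, then use HAVING for the count condition

Corrected query:
SELECT kind FROM transactions GROUP BY kind HAVING COUNT(*) > 1

Result:
kind      
----------
withdrawal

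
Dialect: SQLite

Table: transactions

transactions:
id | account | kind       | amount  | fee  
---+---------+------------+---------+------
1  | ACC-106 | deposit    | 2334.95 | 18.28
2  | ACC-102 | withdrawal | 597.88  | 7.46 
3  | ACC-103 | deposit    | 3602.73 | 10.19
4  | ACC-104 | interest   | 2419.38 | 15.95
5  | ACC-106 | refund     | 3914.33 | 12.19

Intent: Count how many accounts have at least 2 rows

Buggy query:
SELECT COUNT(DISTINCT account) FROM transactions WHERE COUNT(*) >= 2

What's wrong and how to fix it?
Bug: COUNT(*) cannot appear in WHERE; the per-group count doesn't exist yet

Fix: Group first with HAVING COUNT(*) >= 2, then COUNT the resulting groups

Corrected query:
SELECT COUNT(*) FROM (SELECT account FROM transactions GROUP BY account HAVING COUNT(*) >= 2)

Result:
COUNT(*)
--------
1       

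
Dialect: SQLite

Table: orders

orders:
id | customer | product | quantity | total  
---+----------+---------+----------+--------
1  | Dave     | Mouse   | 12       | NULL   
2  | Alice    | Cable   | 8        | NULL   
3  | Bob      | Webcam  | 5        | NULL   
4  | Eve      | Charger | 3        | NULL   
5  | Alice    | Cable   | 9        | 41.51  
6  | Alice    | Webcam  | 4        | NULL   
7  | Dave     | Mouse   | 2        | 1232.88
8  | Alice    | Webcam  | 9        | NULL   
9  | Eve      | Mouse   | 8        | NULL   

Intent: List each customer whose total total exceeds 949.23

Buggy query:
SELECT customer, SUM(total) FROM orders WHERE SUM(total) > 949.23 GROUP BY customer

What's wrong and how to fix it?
Bug: Aggregate functions cannot appear in a WHERE clause

Fix: Move the aggregate condition to a HAVING clause

Corrected query:
SELECT customer, SUM(total) FROM orders GROUP BY customer HAVING SUM(total) > 949.23

Result:
customer | SUM(total)
---------+-----------
Dave     | 1232.88   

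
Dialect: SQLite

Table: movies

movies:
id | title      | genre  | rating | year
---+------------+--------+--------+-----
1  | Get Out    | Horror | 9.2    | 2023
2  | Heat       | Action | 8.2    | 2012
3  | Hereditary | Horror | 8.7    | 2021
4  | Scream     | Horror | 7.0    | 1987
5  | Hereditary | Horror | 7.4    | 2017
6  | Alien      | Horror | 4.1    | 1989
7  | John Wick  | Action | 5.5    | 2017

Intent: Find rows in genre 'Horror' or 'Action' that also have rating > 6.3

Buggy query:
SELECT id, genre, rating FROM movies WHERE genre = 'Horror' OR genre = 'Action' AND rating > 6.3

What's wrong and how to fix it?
Bug: AND binds tighter than OR, so this parses as genre = 'Horror' OR (genre = 'Action' AND rating > 6.3)

Fix: Group the OR with parentheses (or use IN), then AND the threshold

Corrected query:
SELECT id, genre, rating FROM movies WHERE (genre = 'Horror' OR genre = 'Action') AND rating > 6.3

Result:
id | genre  | rating
---+--------+-------
1  | Horror | 9.2   
2  | Action | 8.2   
3  | Horror | 8.7   
4  | Horror | 7     
5  | Horror | 7.4   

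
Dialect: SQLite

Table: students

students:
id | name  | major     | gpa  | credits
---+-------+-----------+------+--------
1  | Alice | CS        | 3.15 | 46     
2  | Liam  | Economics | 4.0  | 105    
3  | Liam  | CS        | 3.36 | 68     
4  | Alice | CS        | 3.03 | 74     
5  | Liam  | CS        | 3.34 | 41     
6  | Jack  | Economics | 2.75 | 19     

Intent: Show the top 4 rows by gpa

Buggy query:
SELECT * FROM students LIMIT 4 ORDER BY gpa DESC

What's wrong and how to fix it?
Bug: LIMIT must come after ORDER BY

Fix: Sort with ORDER BY, then apply LIMIT

Corrected query:
SELECT * FROM students ORDER BY gpa DESC LIMIT 4

Result:
id | name  | major     | gpa  | credits
---+-------+-----------+------+--------
2  | Liam  | Economics | 4    | 105    
3  | Liam  | CS        | 3.36 | 68     
5  | Liam  | CS        | 3.34 | 41     
1  | Alice | CS        | 3.15 | 46     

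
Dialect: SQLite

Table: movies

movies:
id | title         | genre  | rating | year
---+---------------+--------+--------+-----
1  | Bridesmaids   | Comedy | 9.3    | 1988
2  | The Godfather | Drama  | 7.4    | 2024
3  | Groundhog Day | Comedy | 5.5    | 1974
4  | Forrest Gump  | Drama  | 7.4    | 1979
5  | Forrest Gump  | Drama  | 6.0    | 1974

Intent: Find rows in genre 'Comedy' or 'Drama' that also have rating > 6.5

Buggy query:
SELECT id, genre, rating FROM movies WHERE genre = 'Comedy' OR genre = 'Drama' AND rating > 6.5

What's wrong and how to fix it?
Bug: Without parentheses, AND is evaluated before OR, so the rating filter only applies to the 'Drama' branch

Fix: Add parentheses around the OR so the AND applies to both alternatives

Corrected query:
SELECT id, genre, rating FROM movies WHERE (genre = 'Comedy' OR genre = 'Drama') AND rating > 6.5

Result:
id | genre  | rating
---+--------+-------
1  | Comedy | 9.3   
2  | Drama  | 7.4   
4  | Drama  | 7.4   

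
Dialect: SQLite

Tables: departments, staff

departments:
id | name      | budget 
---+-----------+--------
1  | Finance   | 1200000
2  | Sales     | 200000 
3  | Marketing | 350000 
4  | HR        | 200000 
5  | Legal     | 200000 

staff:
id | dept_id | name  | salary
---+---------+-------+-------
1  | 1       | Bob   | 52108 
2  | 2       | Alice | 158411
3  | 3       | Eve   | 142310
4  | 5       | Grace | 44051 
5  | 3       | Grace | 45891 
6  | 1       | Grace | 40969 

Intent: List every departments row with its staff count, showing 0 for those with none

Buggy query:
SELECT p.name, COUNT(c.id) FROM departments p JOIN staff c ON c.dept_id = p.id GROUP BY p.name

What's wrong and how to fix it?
Bug: INNER JOIN drops departments rows that have no matching staff rows

Fix: Use LEFT JOIN so parents without children still appear (COUNT(c.id) gives 0)

Corrected query:
SELECT p.name, COUNT(c.id) FROM departments p LEFT JOIN staff c ON c.dept_id = p.id GROUP BY p.name

Result:
name      | COUNT(c.id)
----------+------------
Finance   | 2          
HR        | 0          
Legal     | 1          
Marketing | 2          
Sales     | 1          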